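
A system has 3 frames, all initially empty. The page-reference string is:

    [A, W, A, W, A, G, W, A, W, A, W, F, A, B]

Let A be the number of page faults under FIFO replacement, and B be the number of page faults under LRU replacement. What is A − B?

1

Under FIFO: F F . . . F . . . . . F F F → 6 faults.
Under LRU: F F . . . F . . . . . F . F → 5 faults.
A − B = 6 − 5 = 1.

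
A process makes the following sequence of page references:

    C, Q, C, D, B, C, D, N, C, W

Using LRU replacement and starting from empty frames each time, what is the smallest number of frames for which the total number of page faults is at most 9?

f=1: 10 faults
f=2: 9 faults
f=3: 6 faults
f=4: 6 faults
f=5: 6 faults
f=6: 6 faults
Smallest f with faults ≤ 9 is 2.

2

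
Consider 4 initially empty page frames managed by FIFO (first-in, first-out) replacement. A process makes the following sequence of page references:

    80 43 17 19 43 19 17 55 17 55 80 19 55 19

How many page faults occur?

80 -> fault, frames [80]
43 -> fault, frames [80, 43]
17 -> fault, frames [80, 43, 17]
19 -> fault, frames [80, 43, 17, 19]
43 -> hit
19 -> hit
17 -> hit
55 -> fault, evict 80, frames [43, 17, 19, 55]
17 -> hit
55 -> hit
80 -> fault, evict 43, frames [17, 19, 55, 80]
19 -> hit
55 -> hit
19 -> hit
Page faults: 6.

6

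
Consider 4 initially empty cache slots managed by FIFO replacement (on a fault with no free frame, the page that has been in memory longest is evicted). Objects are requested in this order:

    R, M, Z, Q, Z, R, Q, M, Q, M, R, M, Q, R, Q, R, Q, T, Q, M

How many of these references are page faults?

R → fault, frames {R}
M → fault, frames {R,M}
Z → fault, frames {R,M,Z}
Q → fault, frames {R,M,Z,Q}
Z → hit
R → hit
Q → hit
M → hit
Q → hit
M → hit
R → hit
M → hit
Q → hit
R → hit
Q → hit
R → hit
Q → hit
T → fault, evict R, frames {M,Z,Q,T}
Q → hit
M → hit
Page faults: 5.

5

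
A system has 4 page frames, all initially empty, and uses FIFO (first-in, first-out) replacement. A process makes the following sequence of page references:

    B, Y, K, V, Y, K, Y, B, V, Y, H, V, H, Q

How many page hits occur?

B → fault, frames {B}
Y → fault, frames {B,Y}
K → fault, frames {B,Y,K}
V → fault, frames {B,Y,K,V}
Y → hit
K → hit
Y → hit
B → hit
V → hit
Y → hit
H → fault, evict B, frames {Y,K,V,H}
V → hit
H → hit
Q → fault, evict Y, frames {K,V,H,Q}
Hits: 8.

8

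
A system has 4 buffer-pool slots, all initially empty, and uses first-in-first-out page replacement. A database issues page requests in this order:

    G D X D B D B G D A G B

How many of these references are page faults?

6

G -> fault, frames (G)
D -> fault, frames (G D)
X -> fault, frames (G D X)
D -> hit
B -> fault, frames (G D X B)
D -> hit
B -> hit
G -> hit
D -> hit
A -> fault, evict G, frames (D X B A)
G -> fault, evict D, frames (X B A G)
B -> hit
Page faults: 6.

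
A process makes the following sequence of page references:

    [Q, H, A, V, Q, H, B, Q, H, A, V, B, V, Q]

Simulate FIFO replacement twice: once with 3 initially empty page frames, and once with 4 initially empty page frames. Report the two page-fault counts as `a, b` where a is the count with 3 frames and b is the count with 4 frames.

10, 11

3 frames: F F F F F F F . . F F . . F → 10 faults.
4 frames: F F F F . . F F F F F F . F → 11 faults.
11 > 10: adding a frame increased faults — Belady's anomaly.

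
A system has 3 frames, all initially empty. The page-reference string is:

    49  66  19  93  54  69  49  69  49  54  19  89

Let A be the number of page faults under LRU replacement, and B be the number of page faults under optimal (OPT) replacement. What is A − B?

1

Under LRU: F F F F F F F . . . F F → 9 faults.
Under OPT: F F F F F F . . . . F F → 8 faults.
A − B = 9 − 8 = 1.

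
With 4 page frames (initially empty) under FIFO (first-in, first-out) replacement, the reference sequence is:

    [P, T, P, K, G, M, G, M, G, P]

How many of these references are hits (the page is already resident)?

4

P: fault, frames [P]
T: fault, frames [P, T]
P: hit
K: fault, frames [P, T, K]
G: fault, frames [P, T, K, G]
M: fault, evict P, frames [T, K, G, M]
G: hit
M: hit
G: hit
P: fault, evict T, frames [K, G, M, P]
Hits: 4.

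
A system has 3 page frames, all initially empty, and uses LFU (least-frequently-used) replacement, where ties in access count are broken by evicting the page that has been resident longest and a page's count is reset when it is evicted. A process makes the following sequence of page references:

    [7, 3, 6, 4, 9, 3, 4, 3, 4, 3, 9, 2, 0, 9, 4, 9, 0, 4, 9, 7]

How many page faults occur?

12

7 → fault, frames {7}
3 → fault, frames {7,3}
6 → fault, frames {7,3,6}
4 → fault, evict 7, frames {3,6,4}
9 → fault, evict 3, frames {6,4,9}
3 → fault, evict 6, frames {4,9,3}
4 → hit
3 → hit
4 → hit
3 → hit
9 → hit
2 → fault, evict 9, frames {4,3,2}
0 → fault, evict 2, frames {4,3,0}
9 → fault, evict 0, frames {4,3,9}
4 → hit
9 → hit
0 → fault, evict 9, frames {4,3,0}
4 → hit
9 → fault, evict 0, frames {4,3,9}
7 → fault, evict 9, frames {4,3,7}
Page faults: 12.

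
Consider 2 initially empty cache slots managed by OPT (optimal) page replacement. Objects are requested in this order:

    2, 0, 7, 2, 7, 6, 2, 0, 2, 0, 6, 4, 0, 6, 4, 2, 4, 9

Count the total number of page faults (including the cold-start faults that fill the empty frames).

10

2: miss, frames [2]
0: miss, frames [2, 0]
7: miss, evict 0, frames [2, 7]
2: hit
7: hit
6: miss, evict 7, frames [2, 6]
2: hit
0: miss, evict 6, frames [2, 0]
2: hit
0: hit
6: miss, evict 2, frames [0, 6]
4: miss, evict 6, frames [0, 4]
0: hit
6: miss, evict 0, frames [4, 6]
4: hit
2: miss, evict 6, frames [4, 2]
4: hit
9: miss, evict 2, frames [4, 9]
Page faults: 10.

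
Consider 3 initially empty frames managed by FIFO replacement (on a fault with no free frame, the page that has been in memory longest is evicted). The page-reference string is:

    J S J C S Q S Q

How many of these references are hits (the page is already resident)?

J: fault, frames [J]
S: fault, frames [J, S]
J: hit
C: fault, frames [J, S, C]
S: hit
Q: fault, evict J, frames [S, C, Q]
S: hit
Q: hit
Hits: 4.

4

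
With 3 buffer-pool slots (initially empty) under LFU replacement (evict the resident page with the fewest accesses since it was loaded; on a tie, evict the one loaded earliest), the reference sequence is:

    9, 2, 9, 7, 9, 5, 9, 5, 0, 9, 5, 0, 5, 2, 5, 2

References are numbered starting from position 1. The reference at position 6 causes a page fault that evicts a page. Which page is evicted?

2

pos 1: 9 -> miss, frames (9)
pos 2: 2 -> miss, frames (9 2)
pos 3: 9 -> hit
pos 4: 7 -> miss, frames (9 2 7)
pos 5: 9 -> hit
pos 6: 5 -> miss, evict 2, frames (9 7 5)
At position 6, page 2 is evicted.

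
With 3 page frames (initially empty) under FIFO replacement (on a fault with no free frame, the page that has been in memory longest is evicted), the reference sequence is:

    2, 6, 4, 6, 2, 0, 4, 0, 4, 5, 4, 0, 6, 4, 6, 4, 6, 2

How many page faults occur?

8

2: fault, frames (2)
6: fault, frames (2 6)
4: fault, frames (2 6 4)
6: hit
2: hit
0: fault, evict 2, frames (6 4 0)
4: hit
0: hit
4: hit
5: fault, evict 6, frames (4 0 5)
4: hit
0: hit
6: fault, evict 4, frames (0 5 6)
4: fault, evict 0, frames (5 6 4)
6: hit
4: hit
6: hit
2: fault, evict 5, frames (6 4 2)
Page faults: 8.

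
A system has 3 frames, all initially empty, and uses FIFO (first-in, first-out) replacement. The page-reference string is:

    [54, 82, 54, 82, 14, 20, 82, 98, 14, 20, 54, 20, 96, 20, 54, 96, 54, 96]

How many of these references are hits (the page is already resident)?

54: miss, frames {54}
82: miss, frames {54,82}
54: hit
82: hit
14: miss, frames {54,82,14}
20: miss, evict 54, frames {82,14,20}
82: hit
98: miss, evict 82, frames {14,20,98}
14: hit
20: hit
54: miss, evict 14, frames {20,98,54}
20: hit
96: miss, evict 20, frames {98,54,96}
20: miss, evict 98, frames {54,96,20}
54: hit
96: hit
54: hit
96: hit
Hits: 10.

10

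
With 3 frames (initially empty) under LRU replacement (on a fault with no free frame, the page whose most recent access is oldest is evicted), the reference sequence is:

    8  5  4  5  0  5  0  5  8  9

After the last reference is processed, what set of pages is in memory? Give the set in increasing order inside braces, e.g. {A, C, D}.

8 -> fault, frames {8}
5 -> fault, frames {8,5}
4 -> fault, frames {8,5,4}
5 -> hit
0 -> fault, evict 8, frames {4,5,0}
5 -> hit
0 -> hit
5 -> hit
8 -> fault, evict 4, frames {0,5,8}
9 -> fault, evict 0, frames {5,8,9}

{5, 8, 9}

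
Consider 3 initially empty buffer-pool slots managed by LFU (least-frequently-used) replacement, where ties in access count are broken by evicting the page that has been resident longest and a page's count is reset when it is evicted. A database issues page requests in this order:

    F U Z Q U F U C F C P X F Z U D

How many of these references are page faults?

F: miss, frames [F]
U: miss, frames [F, U]
Z: miss, frames [F, U, Z]
Q: miss, evict F, frames [U, Z, Q]
U: hit
F: miss, evict Z, frames [U, Q, F]
U: hit
C: miss, evict Q, frames [U, F, C]
F: hit
C: hit
P: miss, evict F, frames [U, C, P]
X: miss, evict P, frames [U, C, X]
F: miss, evict X, frames [U, C, F]
Z: miss, evict F, frames [U, C, Z]
U: hit
D: miss, evict Z, frames [U, C, D]
Page faults: 11.

11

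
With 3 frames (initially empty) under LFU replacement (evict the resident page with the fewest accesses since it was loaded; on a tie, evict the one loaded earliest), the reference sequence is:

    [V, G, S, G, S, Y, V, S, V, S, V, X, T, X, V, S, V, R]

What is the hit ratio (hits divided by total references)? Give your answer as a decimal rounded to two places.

V: miss, frames {V}
G: miss, frames {V,G}
S: miss, frames {V,G,S}
G: hit
S: hit
Y: miss, evict V, frames {G,S,Y}
V: miss, evict Y, frames {G,S,V}
S: hit
V: hit
S: hit
V: hit
X: miss, evict G, frames {S,V,X}
T: miss, evict X, frames {S,V,T}
X: miss, evict T, frames {S,V,X}
V: hit
S: hit
V: hit
R: miss, evict X, frames {S,V,R}
Hits: 9 of 18 references → 9/18 = 0.5000.

0.50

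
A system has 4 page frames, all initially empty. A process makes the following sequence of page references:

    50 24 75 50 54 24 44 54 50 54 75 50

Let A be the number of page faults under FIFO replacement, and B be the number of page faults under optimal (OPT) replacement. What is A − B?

Under FIFO: F F F . F . F . F . . . → 6 faults.
Under OPT: F F F . F . F . . . . . → 5 faults.
A − B = 6 − 5 = 1.

1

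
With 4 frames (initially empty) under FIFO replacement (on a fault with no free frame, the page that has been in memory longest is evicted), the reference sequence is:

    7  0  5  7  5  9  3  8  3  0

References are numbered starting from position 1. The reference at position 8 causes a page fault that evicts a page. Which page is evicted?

pos 1: 7: fault, frames (7)
pos 2: 0: fault, frames (7 0)
pos 3: 5: fault, frames (7 0 5)
pos 4: 7: hit
pos 5: 5: hit
pos 6: 9: fault, frames (7 0 5 9)
pos 7: 3: fault, evict 7, frames (0 5 9 3)
pos 8: 8: fault, evict 0, frames (5 9 3 8)
At position 8, page 0 is evicted.

0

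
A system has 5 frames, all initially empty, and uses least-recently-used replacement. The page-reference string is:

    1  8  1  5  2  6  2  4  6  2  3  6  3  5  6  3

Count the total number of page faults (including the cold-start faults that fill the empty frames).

1 -> fault, frames (1)
8 -> fault, frames (1 8)
1 -> hit
5 -> fault, frames (8 1 5)
2 -> fault, frames (8 1 5 2)
6 -> fault, frames (8 1 5 2 6)
2 -> hit
4 -> fault, evict 8, frames (1 5 6 2 4)
6 -> hit
2 -> hit
3 -> fault, evict 1, frames (5 4 6 2 3)
6 -> hit
3 -> hit
5 -> hit
6 -> hit
3 -> hit
Page faults: 7.

7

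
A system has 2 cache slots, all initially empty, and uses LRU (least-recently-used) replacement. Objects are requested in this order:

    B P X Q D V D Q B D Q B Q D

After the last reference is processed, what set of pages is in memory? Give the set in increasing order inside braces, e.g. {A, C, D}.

B -> miss, frames (B)
P -> miss, frames (B P)
X -> miss, evict B, frames (P X)
Q -> miss, evict P, frames (X Q)
D -> miss, evict X, frames (Q D)
V -> miss, evict Q, frames (D V)
D -> hit
Q -> miss, evict V, frames (D Q)
B -> miss, evict D, frames (Q B)
D -> miss, evict Q, frames (B D)
Q -> miss, evict B, frames (D Q)
B -> miss, evict D, frames (Q B)
Q -> hit
D -> miss, evict B, frames (Q D)

{D, Q}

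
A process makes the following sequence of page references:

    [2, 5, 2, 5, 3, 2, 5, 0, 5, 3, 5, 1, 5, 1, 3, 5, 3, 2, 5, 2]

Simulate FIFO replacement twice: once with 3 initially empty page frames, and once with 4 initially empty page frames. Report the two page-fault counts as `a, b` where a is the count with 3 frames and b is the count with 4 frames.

8, 7

3 frames: F F . . F . . F . . . F F . F . . F . . → 8 faults.
4 frames: F F . . F . . F . . . F . . . . . F F . → 7 faults.
7 < 8: adding a frame reduced faults, as is typical.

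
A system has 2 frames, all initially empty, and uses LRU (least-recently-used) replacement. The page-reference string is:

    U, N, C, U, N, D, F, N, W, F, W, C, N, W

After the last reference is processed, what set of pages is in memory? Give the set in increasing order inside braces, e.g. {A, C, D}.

{N, W}

U → miss, frames (U)
N → miss, frames (U N)
C → miss, evict U, frames (N C)
U → miss, evict N, frames (C U)
N → miss, evict C, frames (U N)
D → miss, evict U, frames (N D)
F → miss, evict N, frames (D F)
N → miss, evict D, frames (F N)
W → miss, evict F, frames (N W)
F → miss, evict N, frames (W F)
W → hit
C → miss, evict F, frames (W C)
N → miss, evict W, frames (C N)
W → miss, evict C, frames (N W)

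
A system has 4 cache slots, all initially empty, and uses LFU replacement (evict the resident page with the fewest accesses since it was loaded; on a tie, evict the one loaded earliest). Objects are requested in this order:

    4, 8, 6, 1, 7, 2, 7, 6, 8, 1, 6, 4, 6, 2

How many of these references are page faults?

4 → miss, frames (4)
8 → miss, frames (4 8)
6 → miss, frames (4 8 6)
1 → miss, frames (4 8 6 1)
7 → miss, evict 4, frames (8 6 1 7)
2 → miss, evict 8, frames (6 1 7 2)
7 → hit
6 → hit
8 → miss, evict 1, frames (6 7 2 8)
1 → miss, evict 2, frames (6 7 8 1)
6 → hit
4 → miss, evict 8, frames (6 7 1 4)
6 → hit
2 → miss, evict 1, frames (6 7 4 2)
Page faults: 10.

10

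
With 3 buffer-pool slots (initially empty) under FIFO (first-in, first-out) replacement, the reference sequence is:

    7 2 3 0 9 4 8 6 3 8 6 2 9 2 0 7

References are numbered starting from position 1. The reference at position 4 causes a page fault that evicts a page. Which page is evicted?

7

pos 1: 7: miss, frames (7)
pos 2: 2: miss, frames (7 2)
pos 3: 3: miss, frames (7 2 3)
pos 4: 0: miss, evict 7, frames (2 3 0)
At position 4, page 7 is evicted.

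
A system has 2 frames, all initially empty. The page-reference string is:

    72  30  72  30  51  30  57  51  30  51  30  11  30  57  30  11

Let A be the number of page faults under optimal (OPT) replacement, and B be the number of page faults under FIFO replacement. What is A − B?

Under OPT: F F . . F . F . F . . F . F . F → 8 faults.
Under FIFO: F F . . F . F . F F . F F F . F → 10 faults.
A − B = 8 − 10 = -2.

-2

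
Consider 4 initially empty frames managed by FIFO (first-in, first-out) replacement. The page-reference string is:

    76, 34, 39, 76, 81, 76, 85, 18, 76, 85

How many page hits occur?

76: miss, frames [76]
34: miss, frames [76, 34]
39: miss, frames [76, 34, 39]
76: hit
81: miss, frames [76, 34, 39, 81]
76: hit
85: miss, evict 76, frames [34, 39, 81, 85]
18: miss, evict 34, frames [39, 81, 85, 18]
76: miss, evict 39, frames [81, 85, 18, 76]
85: hit
Hits: 3.

3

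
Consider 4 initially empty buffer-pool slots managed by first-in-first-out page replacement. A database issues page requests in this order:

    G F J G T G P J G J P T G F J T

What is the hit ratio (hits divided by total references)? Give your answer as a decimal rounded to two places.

0.44

G -> miss, frames [G]
F -> miss, frames [G, F]
J -> miss, frames [G, F, J]
G -> hit
T -> miss, frames [G, F, J, T]
G -> hit
P -> miss, evict G, frames [F, J, T, P]
J -> hit
G -> miss, evict F, frames [J, T, P, G]
J -> hit
P -> hit
T -> hit
G -> hit
F -> miss, evict J, frames [T, P, G, F]
J -> miss, evict T, frames [P, G, F, J]
T -> miss, evict P, frames [G, F, J, T]
Hits: 7 of 16 references → 7/16 = 0.4375.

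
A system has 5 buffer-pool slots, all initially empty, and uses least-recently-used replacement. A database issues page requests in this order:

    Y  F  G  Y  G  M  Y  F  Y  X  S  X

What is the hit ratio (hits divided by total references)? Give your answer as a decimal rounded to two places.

0.50

Y: miss, frames {Y}
F: miss, frames {Y,F}
G: miss, frames {Y,F,G}
Y: hit
G: hit
M: miss, frames {F,Y,G,M}
Y: hit
F: hit
Y: hit
X: miss, frames {G,M,F,Y,X}
S: miss, evict G, frames {M,F,Y,X,S}
X: hit
Hits: 6 of 12 references → 6/12 = 0.5000.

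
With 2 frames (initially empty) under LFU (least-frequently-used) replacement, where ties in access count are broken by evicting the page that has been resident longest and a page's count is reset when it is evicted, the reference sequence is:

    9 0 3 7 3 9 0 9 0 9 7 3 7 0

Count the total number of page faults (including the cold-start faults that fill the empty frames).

9 -> miss, frames [9]
0 -> miss, frames [9, 0]
3 -> miss, evict 9, frames [0, 3]
7 -> miss, evict 0, frames [3, 7]
3 -> hit
9 -> miss, evict 7, frames [3, 9]
0 -> miss, evict 9, frames [3, 0]
9 -> miss, evict 0, frames [3, 9]
0 -> miss, evict 9, frames [3, 0]
9 -> miss, evict 0, frames [3, 9]
7 -> miss, evict 9, frames [3, 7]
3 -> hit
7 -> hit
0 -> miss, evict 7, frames [3, 0]
Page faults: 11.

11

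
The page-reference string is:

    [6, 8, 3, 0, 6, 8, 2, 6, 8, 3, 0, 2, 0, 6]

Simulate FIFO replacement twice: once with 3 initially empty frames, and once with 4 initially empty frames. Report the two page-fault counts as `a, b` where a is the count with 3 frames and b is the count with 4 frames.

10, 11

3 frames: F F F F F F F . . F F . . F → 10 faults.
4 frames: F F F F . . F F F F F F . F → 11 faults.
11 > 10: adding a frame increased faults — Belady's anomaly.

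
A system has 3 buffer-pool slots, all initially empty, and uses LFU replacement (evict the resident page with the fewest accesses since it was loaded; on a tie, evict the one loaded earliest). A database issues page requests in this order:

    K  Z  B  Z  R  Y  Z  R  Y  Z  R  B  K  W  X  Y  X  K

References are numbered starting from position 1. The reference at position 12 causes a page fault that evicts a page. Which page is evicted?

pos 1: K → miss, frames {K}
pos 2: Z → miss, frames {K,Z}
pos 3: B → miss, frames {K,Z,B}
pos 4: Z → hit
pos 5: R → miss, evict K, frames {Z,B,R}
pos 6: Y → miss, evict B, frames {Z,R,Y}
pos 7: Z → hit
pos 8: R → hit
pos 9: Y → hit
pos 10: Z → hit
pos 11: R → hit
pos 12: B → miss, evict Y, frames {Z,R,B}
At position 12, page Y is evicted.

Y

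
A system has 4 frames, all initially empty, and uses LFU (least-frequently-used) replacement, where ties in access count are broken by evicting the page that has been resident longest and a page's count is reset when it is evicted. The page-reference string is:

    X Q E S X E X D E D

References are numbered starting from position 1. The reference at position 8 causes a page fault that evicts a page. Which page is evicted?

pos 1: X -> fault, frames {X}
pos 2: Q -> fault, frames {X,Q}
pos 3: E -> fault, frames {X,Q,E}
pos 4: S -> fault, frames {X,Q,E,S}
pos 5: X -> hit
pos 6: E -> hit
pos 7: X -> hit
pos 8: D -> fault, evict Q, frames {X,E,S,D}
At position 8, page Q is evicted.

Q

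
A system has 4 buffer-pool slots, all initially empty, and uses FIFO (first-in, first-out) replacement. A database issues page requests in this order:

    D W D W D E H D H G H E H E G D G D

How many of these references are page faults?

D -> miss, frames (D)
W -> miss, frames (D W)
D -> hit
W -> hit
D -> hit
E -> miss, frames (D W E)
H -> miss, frames (D W E H)
D -> hit
H -> hit
G -> miss, evict D, frames (W E H G)
H -> hit
E -> hit
H -> hit
E -> hit
G -> hit
D -> miss, evict W, frames (E H G D)
G -> hit
D -> hit
Page faults: 6.

6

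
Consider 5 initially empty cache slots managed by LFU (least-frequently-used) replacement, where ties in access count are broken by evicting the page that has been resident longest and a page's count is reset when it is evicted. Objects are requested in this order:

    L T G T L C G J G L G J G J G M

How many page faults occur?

L → miss, frames {L}
T → miss, frames {L,T}
G → miss, frames {L,T,G}
T → hit
L → hit
C → miss, frames {L,T,G,C}
G → hit
J → miss, frames {L,T,G,C,J}
G → hit
L → hit
G → hit
J → hit
G → hit
J → hit
G → hit
M → miss, evict C, frames {L,T,G,J,M}
Page faults: 6.

6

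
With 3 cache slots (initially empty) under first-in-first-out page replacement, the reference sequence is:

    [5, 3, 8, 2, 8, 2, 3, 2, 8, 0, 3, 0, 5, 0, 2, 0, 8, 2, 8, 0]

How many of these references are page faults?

5: fault, frames {5}
3: fault, frames {5,3}
8: fault, frames {5,3,8}
2: fault, evict 5, frames {3,8,2}
8: hit
2: hit
3: hit
2: hit
8: hit
0: fault, evict 3, frames {8,2,0}
3: fault, evict 8, frames {2,0,3}
0: hit
5: fault, evict 2, frames {0,3,5}
0: hit
2: fault, evict 0, frames {3,5,2}
0: fault, evict 3, frames {5,2,0}
8: fault, evict 5, frames {2,0,8}
2: hit
8: hit
0: hit
Page faults: 10.

10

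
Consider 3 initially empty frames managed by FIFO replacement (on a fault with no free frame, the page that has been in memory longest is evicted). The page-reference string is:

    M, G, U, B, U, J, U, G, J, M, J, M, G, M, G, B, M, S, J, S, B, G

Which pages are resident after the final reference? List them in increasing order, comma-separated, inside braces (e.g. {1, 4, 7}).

{G, J, S}

M → fault, frames {M}
G → fault, frames {M,G}
U → fault, frames {M,G,U}
B → fault, evict M, frames {G,U,B}
U → hit
J → fault, evict G, frames {U,B,J}
U → hit
G → fault, evict U, frames {B,J,G}
J → hit
M → fault, evict B, frames {J,G,M}
J → hit
M → hit
G → hit
M → hit
G → hit
B → fault, evict J, frames {G,M,B}
M → hit
S → fault, evict G, frames {M,B,S}
J → fault, evict M, frames {B,S,J}
S → hit
B → hit
G → fault, evict B, frames {S,J,G}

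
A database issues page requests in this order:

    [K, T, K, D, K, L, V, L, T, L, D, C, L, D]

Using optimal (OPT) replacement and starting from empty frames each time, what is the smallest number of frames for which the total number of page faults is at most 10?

f=1: 14 faults
f=2: 9 faults
f=3: 7 faults
f=4: 6 faults
f=5: 6 faults
f=6: 6 faults
Smallest f with faults ≤ 10 is 2.

2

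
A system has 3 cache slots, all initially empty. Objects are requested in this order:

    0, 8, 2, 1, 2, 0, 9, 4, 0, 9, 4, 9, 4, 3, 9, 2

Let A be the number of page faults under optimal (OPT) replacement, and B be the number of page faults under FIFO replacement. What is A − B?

-1

Under OPT: F F F F . . F F . . . . . F . F → 8 faults.
Under FIFO: F F F F . F F F . . . . . F . F → 9 faults.
A − B = 8 − 9 = -1.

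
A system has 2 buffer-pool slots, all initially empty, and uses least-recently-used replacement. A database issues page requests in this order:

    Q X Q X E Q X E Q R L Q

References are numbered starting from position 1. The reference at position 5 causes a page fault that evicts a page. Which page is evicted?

Q

pos 1: Q: fault, frames [Q]
pos 2: X: fault, frames [Q, X]
pos 3: Q: hit
pos 4: X: hit
pos 5: E: fault, evict Q, frames [X, E]
At position 5, page Q is evicted.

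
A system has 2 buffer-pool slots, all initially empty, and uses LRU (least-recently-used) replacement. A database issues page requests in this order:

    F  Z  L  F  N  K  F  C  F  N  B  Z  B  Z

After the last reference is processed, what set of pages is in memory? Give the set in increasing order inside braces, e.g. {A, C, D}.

{B, Z}

F -> miss, frames {F}
Z -> miss, frames {F,Z}
L -> miss, evict F, frames {Z,L}
F -> miss, evict Z, frames {L,F}
N -> miss, evict L, frames {F,N}
K -> miss, evict F, frames {N,K}
F -> miss, evict N, frames {K,F}
C -> miss, evict K, frames {F,C}
F -> hit
N -> miss, evict C, frames {F,N}
B -> miss, evict F, frames {N,B}
Z -> miss, evict N, frames {B,Z}
B -> hit
Z -> hit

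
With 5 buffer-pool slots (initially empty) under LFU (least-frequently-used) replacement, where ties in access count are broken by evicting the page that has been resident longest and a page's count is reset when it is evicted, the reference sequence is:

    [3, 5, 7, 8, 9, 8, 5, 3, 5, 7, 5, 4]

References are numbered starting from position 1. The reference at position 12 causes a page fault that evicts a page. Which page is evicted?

pos 1: 3 -> miss, frames [3]
pos 2: 5 -> miss, frames [3, 5]
pos 3: 7 -> miss, frames [3, 5, 7]
pos 4: 8 -> miss, frames [3, 5, 7, 8]
pos 5: 9 -> miss, frames [3, 5, 7, 8, 9]
pos 6: 8 -> hit
pos 7: 5 -> hit
pos 8: 3 -> hit
pos 9: 5 -> hit
pos 10: 7 -> hit
pos 11: 5 -> hit
pos 12: 4 -> miss, evict 9, frames [3, 5, 7, 8, 4]
At position 12, page 9 is evicted.

9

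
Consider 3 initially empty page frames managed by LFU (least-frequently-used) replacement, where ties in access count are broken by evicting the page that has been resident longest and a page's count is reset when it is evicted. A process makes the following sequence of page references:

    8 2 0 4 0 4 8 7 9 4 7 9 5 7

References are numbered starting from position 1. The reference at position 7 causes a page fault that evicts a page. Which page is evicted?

2

pos 1: 8: fault, frames (8)
pos 2: 2: fault, frames (8 2)
pos 3: 0: fault, frames (8 2 0)
pos 4: 4: fault, evict 8, frames (2 0 4)
pos 5: 0: hit
pos 6: 4: hit
pos 7: 8: fault, evict 2, frames (0 4 8)
At position 7, page 2 is evicted.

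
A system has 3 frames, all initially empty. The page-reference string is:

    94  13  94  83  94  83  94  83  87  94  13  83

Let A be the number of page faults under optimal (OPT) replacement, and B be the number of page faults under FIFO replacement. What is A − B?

-2

Under OPT: F F . F . . . . F . . F → 5 faults.
Under FIFO: F F . F . . . . F F F F → 7 faults.
A − B = 5 − 7 = -2.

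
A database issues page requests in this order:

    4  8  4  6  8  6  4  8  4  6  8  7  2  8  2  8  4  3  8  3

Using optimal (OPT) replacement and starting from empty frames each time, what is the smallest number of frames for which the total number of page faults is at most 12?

f=1: 20 faults
f=2: 9 faults
f=3: 6 faults
f=4: 6 faults
f=5: 6 faults
f=6: 6 faults
Smallest f with faults ≤ 12 is 2.

2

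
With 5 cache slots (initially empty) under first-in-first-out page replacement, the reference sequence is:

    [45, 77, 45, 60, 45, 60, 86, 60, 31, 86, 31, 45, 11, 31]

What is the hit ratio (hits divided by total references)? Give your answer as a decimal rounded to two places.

0.57

45: fault, frames {45}
77: fault, frames {45,77}
45: hit
60: fault, frames {45,77,60}
45: hit
60: hit
86: fault, frames {45,77,60,86}
60: hit
31: fault, frames {45,77,60,86,31}
86: hit
31: hit
45: hit
11: fault, evict 45, frames {77,60,86,31,11}
31: hit
Hits: 8 of 14 references → 8/14 = 0.5714.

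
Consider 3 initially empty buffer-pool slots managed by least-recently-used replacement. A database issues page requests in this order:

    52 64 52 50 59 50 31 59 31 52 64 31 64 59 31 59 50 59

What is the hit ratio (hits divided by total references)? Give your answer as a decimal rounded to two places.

52: miss, frames (52)
64: miss, frames (52 64)
52: hit
50: miss, frames (64 52 50)
59: miss, evict 64, frames (52 50 59)
50: hit
31: miss, evict 52, frames (59 50 31)
59: hit
31: hit
52: miss, evict 50, frames (59 31 52)
64: miss, evict 59, frames (31 52 64)
31: hit
64: hit
59: miss, evict 52, frames (31 64 59)
31: hit
59: hit
50: miss, evict 64, frames (31 59 50)
59: hit
Hits: 9 of 18 references → 9/18 = 0.5000.

0.50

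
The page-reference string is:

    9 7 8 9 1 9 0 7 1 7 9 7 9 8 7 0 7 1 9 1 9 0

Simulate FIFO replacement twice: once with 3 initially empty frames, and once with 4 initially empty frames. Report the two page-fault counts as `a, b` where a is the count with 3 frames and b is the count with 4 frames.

3 frames: F F F . F F F F F . F . . F F F . F F . . . → 14 faults.
4 frames: F F F . F . F . . . F F . F . . . F . . . F → 10 faults.
10 < 14: adding a frame reduced faults, as is typical.

14, 10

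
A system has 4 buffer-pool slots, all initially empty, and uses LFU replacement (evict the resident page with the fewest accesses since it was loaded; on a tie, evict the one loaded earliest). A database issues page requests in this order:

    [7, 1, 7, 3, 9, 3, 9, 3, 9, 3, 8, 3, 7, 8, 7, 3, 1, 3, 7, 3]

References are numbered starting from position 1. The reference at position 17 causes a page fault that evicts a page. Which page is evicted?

pos 1: 7 → miss, frames [7]
pos 2: 1 → miss, frames [7, 1]
pos 3: 7 → hit
pos 4: 3 → miss, frames [7, 1, 3]
pos 5: 9 → miss, frames [7, 1, 3, 9]
pos 6: 3 → hit
pos 7: 9 → hit
pos 8: 3 → hit
pos 9: 9 → hit
pos 10: 3 → hit
pos 11: 8 → miss, evict 1, frames [7, 3, 9, 8]
pos 12: 3 → hit
pos 13: 7 → hit
pos 14: 8 → hit
pos 15: 7 → hit
pos 16: 3 → hit
pos 17: 1 → miss, evict 8, frames [7, 3, 9, 1]
At position 17, page 8 is evicted.

8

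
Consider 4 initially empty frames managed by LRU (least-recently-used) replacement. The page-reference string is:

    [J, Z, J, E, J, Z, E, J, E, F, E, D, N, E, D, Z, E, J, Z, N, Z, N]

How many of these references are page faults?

9

J -> fault, frames {J}
Z -> fault, frames {J,Z}
J -> hit
E -> fault, frames {Z,J,E}
J -> hit
Z -> hit
E -> hit
J -> hit
E -> hit
F -> fault, frames {Z,J,E,F}
E -> hit
D -> fault, evict Z, frames {J,F,E,D}
N -> fault, evict J, frames {F,E,D,N}
E -> hit
D -> hit
Z -> fault, evict F, frames {N,E,D,Z}
E -> hit
J -> fault, evict N, frames {D,Z,E,J}
Z -> hit
N -> fault, evict D, frames {E,J,Z,N}
Z -> hit
N -> hit
Page faults: 9.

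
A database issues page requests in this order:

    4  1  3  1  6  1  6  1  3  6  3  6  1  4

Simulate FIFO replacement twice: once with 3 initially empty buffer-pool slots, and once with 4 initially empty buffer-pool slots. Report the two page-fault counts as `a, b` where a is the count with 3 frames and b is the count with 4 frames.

5, 4

3 frames: F F F . F . . . . . . . . F → 5 faults.
4 frames: F F F . F . . . . . . . . . → 4 faults.
4 < 5: adding a frame reduced faults, as is typical.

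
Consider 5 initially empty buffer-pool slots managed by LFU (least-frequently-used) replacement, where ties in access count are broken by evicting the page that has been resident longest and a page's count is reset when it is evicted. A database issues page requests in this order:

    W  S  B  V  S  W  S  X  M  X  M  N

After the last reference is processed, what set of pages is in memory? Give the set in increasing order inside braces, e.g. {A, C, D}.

W -> miss, frames (W)
S -> miss, frames (W S)
B -> miss, frames (W S B)
V -> miss, frames (W S B V)
S -> hit
W -> hit
S -> hit
X -> miss, frames (W S B V X)
M -> miss, evict B, frames (W S V X M)
X -> hit
M -> hit
N -> miss, evict V, frames (W S X M N)

{M, N, S, W, X}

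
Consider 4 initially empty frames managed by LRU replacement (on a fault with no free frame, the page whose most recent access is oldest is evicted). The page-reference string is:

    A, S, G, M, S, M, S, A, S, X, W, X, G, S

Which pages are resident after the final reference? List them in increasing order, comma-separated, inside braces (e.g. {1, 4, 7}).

A: fault, frames {A}
S: fault, frames {A,S}
G: fault, frames {A,S,G}
M: fault, frames {A,S,G,M}
S: hit
M: hit
S: hit
A: hit
S: hit
X: fault, evict G, frames {M,A,S,X}
W: fault, evict M, frames {A,S,X,W}
X: hit
G: fault, evict A, frames {S,W,X,G}
S: hit

{G, S, W, X}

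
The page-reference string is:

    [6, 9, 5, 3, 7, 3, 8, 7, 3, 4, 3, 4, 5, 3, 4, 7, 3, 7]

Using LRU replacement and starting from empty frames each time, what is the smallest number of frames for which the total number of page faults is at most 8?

f=1: 18 faults
f=2: 14 faults
f=3: 9 faults
f=4: 8 faults
f=5: 7 faults
f=6: 7 faults
f=7: 7 faults
Smallest f with faults ≤ 8 is 4.

4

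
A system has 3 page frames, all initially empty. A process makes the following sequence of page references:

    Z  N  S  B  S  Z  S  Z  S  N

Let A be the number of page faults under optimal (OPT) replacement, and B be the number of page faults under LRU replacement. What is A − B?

-1

Under OPT: F F F F . . . . . F → 5 faults.
Under LRU: F F F F . F . . . F → 6 faults.
A − B = 5 − 6 = -1.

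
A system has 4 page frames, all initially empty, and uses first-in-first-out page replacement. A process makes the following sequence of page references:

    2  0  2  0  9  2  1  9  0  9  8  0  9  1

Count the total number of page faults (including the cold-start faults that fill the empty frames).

5

2 -> fault, frames (2)
0 -> fault, frames (2 0)
2 -> hit
0 -> hit
9 -> fault, frames (2 0 9)
2 -> hit
1 -> fault, frames (2 0 9 1)
9 -> hit
0 -> hit
9 -> hit
8 -> fault, evict 2, frames (0 9 1 8)
0 -> hit
9 -> hit
1 -> hit
Page faults: 5.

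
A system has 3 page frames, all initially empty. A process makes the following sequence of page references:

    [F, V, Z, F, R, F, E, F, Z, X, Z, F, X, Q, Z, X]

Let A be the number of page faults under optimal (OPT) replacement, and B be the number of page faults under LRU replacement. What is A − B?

Under OPT: F F F . F . F . . F . . . F . . → 7 faults.
Under LRU: F F F . F . F . F F . . . F F . → 9 faults.
A − B = 7 − 9 = -2.

-2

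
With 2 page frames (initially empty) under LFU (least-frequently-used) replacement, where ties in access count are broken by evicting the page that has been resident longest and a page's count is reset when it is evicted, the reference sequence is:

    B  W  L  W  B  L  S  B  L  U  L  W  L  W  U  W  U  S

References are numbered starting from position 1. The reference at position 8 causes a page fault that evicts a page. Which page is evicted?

pos 1: B -> miss, frames {B}
pos 2: W -> miss, frames {B,W}
pos 3: L -> miss, evict B, frames {W,L}
pos 4: W -> hit
pos 5: B -> miss, evict L, frames {W,B}
pos 6: L -> miss, evict B, frames {W,L}
pos 7: S -> miss, evict L, frames {W,S}
pos 8: B -> miss, evict S, frames {W,B}
At position 8, page S is evicted.

S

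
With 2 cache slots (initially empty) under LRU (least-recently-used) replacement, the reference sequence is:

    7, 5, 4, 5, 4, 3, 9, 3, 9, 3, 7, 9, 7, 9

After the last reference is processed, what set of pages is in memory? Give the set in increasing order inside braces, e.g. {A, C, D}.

7 → miss, frames [7]
5 → miss, frames [7, 5]
4 → miss, evict 7, frames [5, 4]
5 → hit
4 → hit
3 → miss, evict 5, frames [4, 3]
9 → miss, evict 4, frames [3, 9]
3 → hit
9 → hit
3 → hit
7 → miss, evict 9, frames [3, 7]
9 → miss, evict 3, frames [7, 9]
7 → hit
9 → hit

{7, 9}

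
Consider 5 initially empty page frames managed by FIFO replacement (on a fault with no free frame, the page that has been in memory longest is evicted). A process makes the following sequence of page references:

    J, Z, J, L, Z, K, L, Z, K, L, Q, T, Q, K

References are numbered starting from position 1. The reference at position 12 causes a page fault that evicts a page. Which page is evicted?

J

pos 1: J: miss, frames {J}
pos 2: Z: miss, frames {J,Z}
pos 3: J: hit
pos 4: L: miss, frames {J,Z,L}
pos 5: Z: hit
pos 6: K: miss, frames {J,Z,L,K}
pos 7: L: hit
pos 8: Z: hit
pos 9: K: hit
pos 10: L: hit
pos 11: Q: miss, frames {J,Z,L,K,Q}
pos 12: T: miss, evict J, frames {Z,L,K,Q,T}
At position 12, page J is evicted.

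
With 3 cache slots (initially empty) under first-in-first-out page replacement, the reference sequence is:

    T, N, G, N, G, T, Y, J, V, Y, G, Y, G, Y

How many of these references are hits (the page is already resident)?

6

T: fault, frames [T]
N: fault, frames [T, N]
G: fault, frames [T, N, G]
N: hit
G: hit
T: hit
Y: fault, evict T, frames [N, G, Y]
J: fault, evict N, frames [G, Y, J]
V: fault, evict G, frames [Y, J, V]
Y: hit
G: fault, evict Y, frames [J, V, G]
Y: fault, evict J, frames [V, G, Y]
G: hit
Y: hit
Hits: 6.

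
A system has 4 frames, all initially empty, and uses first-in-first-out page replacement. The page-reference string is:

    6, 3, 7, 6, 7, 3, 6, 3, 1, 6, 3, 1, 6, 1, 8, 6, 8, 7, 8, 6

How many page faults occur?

6 -> miss, frames [6]
3 -> miss, frames [6, 3]
7 -> miss, frames [6, 3, 7]
6 -> hit
7 -> hit
3 -> hit
6 -> hit
3 -> hit
1 -> miss, frames [6, 3, 7, 1]
6 -> hit
3 -> hit
1 -> hit
6 -> hit
1 -> hit
8 -> miss, evict 6, frames [3, 7, 1, 8]
6 -> miss, evict 3, frames [7, 1, 8, 6]
8 -> hit
7 -> hit
8 -> hit
6 -> hit
Page faults: 6.

6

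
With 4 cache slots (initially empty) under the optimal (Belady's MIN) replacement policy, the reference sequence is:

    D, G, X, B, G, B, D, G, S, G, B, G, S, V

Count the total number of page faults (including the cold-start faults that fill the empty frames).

6

D: miss, frames [D]
G: miss, frames [D, G]
X: miss, frames [D, G, X]
B: miss, frames [D, G, X, B]
G: hit
B: hit
D: hit
G: hit
S: miss, evict X, frames [D, G, B, S]
G: hit
B: hit
G: hit
S: hit
V: miss, evict S, frames [D, G, B, V]
Page faults: 6.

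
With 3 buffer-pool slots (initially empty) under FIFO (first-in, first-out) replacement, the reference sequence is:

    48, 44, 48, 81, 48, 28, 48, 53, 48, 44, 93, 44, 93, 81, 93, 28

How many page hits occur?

6

48 → miss, frames {48}
44 → miss, frames {48,44}
48 → hit
81 → miss, frames {48,44,81}
48 → hit
28 → miss, evict 48, frames {44,81,28}
48 → miss, evict 44, frames {81,28,48}
53 → miss, evict 81, frames {28,48,53}
48 → hit
44 → miss, evict 28, frames {48,53,44}
93 → miss, evict 48, frames {53,44,93}
44 → hit
93 → hit
81 → miss, evict 53, frames {44,93,81}
93 → hit
28 → miss, evict 44, frames {93,81,28}
Hits: 6.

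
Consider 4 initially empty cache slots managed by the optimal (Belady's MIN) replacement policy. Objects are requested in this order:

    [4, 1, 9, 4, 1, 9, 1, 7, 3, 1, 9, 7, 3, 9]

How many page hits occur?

4 -> miss, frames (4)
1 -> miss, frames (4 1)
9 -> miss, frames (4 1 9)
4 -> hit
1 -> hit
9 -> hit
1 -> hit
7 -> miss, frames (4 1 9 7)
3 -> miss, evict 4, frames (1 9 7 3)
1 -> hit
9 -> hit
7 -> hit
3 -> hit
9 -> hit
Hits: 9.

9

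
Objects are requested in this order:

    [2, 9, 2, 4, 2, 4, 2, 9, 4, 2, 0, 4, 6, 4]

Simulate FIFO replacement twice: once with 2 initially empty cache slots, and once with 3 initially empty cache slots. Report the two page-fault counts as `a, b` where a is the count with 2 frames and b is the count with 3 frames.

10, 5

2 frames: F F . F F . . F F F F F F . → 10 faults.
3 frames: F F . F . . . . . . F . F . → 5 faults.
5 < 10: adding a frame reduced faults, as is typical.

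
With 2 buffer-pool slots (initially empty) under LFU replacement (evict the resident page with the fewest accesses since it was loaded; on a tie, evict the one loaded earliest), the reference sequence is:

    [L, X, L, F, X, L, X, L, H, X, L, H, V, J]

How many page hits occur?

L: fault, frames [L]
X: fault, frames [L, X]
L: hit
F: fault, evict X, frames [L, F]
X: fault, evict F, frames [L, X]
L: hit
X: hit
L: hit
H: fault, evict X, frames [L, H]
X: fault, evict H, frames [L, X]
L: hit
H: fault, evict X, frames [L, H]
V: fault, evict H, frames [L, V]
J: fault, evict V, frames [L, J]
Hits: 5.

5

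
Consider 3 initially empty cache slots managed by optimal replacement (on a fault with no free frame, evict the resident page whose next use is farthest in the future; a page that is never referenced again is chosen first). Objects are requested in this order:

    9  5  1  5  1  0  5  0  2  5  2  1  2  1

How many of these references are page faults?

9 -> fault, frames [9]
5 -> fault, frames [9, 5]
1 -> fault, frames [9, 5, 1]
5 -> hit
1 -> hit
0 -> fault, evict 9, frames [5, 1, 0]
5 -> hit
0 -> hit
2 -> fault, evict 0, frames [5, 1, 2]
5 -> hit
2 -> hit
1 -> hit
2 -> hit
1 -> hit
Page faults: 5.

5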